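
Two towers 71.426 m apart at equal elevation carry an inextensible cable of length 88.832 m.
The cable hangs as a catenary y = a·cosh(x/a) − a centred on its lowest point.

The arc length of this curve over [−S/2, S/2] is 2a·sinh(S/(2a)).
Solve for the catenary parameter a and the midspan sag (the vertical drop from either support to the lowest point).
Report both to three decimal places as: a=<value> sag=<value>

a=30.559 sag=23.354

seed: a₀ = √(S³/(24(L−S))) = √(71.426³/(24·17.406)) = 29.534484
iter 1: u=1.209197  f(a)=+1.318e+00  f'(a)=-1.360e+00  a ← 29.534484 − (+1.318e+00/-1.360e+00) = 30.503201
iter 2: u=1.170795  f(a)=+6.761e-02  f'(a)=-1.224e+00  a ← 30.503201 − (+6.761e-02/-1.224e+00) = 30.558439
iter 3: u=1.168679  f(a)=+1.993e-04  f'(a)=-1.217e+00  a ← 30.558439 − (+1.993e-04/-1.217e+00) = 30.558603
iter 4: u=1.168673  f(a)=+1.743e-09  f'(a)=-1.217e+00  a ← 30.558603 − (+1.743e-09/-1.217e+00) = 30.558603
iter 5: u=1.168673  f(a)=+0.000e+00  f'(a)=-1.217e+00  a ← 30.558603 − (+0.000e+00/-1.217e+00) = 30.558603
converged: |Δa| < 1e-12 after 5 iterations
sag = a·(cosh(S/(2a)) − 1) = 30.558603·(cosh(1.168673) − 1) = 23.354376
T_max/T_min = cosh(S/(2a)) = 1.764249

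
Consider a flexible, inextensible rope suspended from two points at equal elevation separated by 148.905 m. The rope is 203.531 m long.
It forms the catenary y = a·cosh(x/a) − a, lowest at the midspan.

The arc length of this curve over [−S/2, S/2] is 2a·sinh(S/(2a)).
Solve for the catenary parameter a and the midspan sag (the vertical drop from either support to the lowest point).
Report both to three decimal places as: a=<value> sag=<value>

seed: a₀ = √(S³/(24(L−S))) = √(148.905³/(24·54.626)) = 50.183229
iter 1: u=1.483613  f(a)=+6.337e+00  f'(a)=-2.696e+00  a ← 50.183229 − (+6.337e+00/-2.696e+00) = 52.534102
iter 2: u=1.417222  f(a)=+4.725e-01  f'(a)=-2.307e+00  a ← 52.534102 − (+4.725e-01/-2.307e+00) = 52.738889
iter 3: u=1.411719  f(a)=+3.095e-03  f'(a)=-2.277e+00  a ← 52.738889 − (+3.095e-03/-2.277e+00) = 52.740248
iter 4: u=1.411683  f(a)=+1.347e-07  f'(a)=-2.277e+00  a ← 52.740248 − (+1.347e-07/-2.277e+00) = 52.740248
iter 5: u=1.411683  f(a)=-2.842e-14  f'(a)=-2.277e+00  a ← 52.740248 − (-2.842e-14/-2.277e+00) = 52.740248
converged: |Δa| < 1e-12 after 5 iterations
sag = a·(cosh(S/(2a)) − 1) = 52.740248·(cosh(1.411683) − 1) = 61.879780
T_max/T_min = cosh(S/(2a)) = 2.173293

a=52.740 sag=61.880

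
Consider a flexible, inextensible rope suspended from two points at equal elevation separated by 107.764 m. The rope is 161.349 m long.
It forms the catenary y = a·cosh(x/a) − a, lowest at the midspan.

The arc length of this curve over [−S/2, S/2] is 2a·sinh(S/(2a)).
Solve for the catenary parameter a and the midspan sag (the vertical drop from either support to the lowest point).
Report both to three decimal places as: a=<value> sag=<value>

seed: a₀ = √(S³/(24(L−S))) = √(107.764³/(24·53.585)) = 31.194880
iter 1: u=1.727271  f(a)=+8.585e+00  f'(a)=-4.576e+00  a ← 31.194880 − (+8.585e+00/-4.576e+00) = 33.071099
iter 2: u=1.629278  f(a)=+8.356e-01  f'(a)=-3.725e+00  a ← 33.071099 − (+8.356e-01/-3.725e+00) = 33.295413
iter 3: u=1.618301  f(a)=+9.798e-03  f'(a)=-3.638e+00  a ← 33.295413 − (+9.798e-03/-3.638e+00) = 33.298107
iter 4: u=1.618170  f(a)=+1.382e-06  f'(a)=-3.637e+00  a ← 33.298107 − (+1.382e-06/-3.637e+00) = 33.298107
iter 5: u=1.618170  f(a)=+5.684e-14  f'(a)=-3.637e+00  a ← 33.298107 − (+5.684e-14/-3.637e+00) = 33.298107
converged: |Δa| < 1e-12 after 5 iterations
sag = a·(cosh(S/(2a)) − 1) = 33.298107·(cosh(1.618170) − 1) = 53.978115
T_max/T_min = cosh(S/(2a)) = 2.621057

a=33.298 sag=53.978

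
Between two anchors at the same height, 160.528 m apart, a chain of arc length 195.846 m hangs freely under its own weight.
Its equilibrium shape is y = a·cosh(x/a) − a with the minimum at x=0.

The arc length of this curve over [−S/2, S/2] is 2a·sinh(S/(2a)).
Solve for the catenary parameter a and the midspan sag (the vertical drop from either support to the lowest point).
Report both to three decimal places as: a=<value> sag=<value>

a=72.057 sag=49.521

seed: a₀ = √(S³/(24(L−S))) = √(160.528³/(24·35.318)) = 69.859025
iter 1: u=1.148942  f(a)=+2.406e+00  f'(a)=-1.151e+00  a ← 69.859025 − (+2.406e+00/-1.151e+00) = 71.949069
iter 2: u=1.115567  f(a)=+1.122e-01  f'(a)=-1.046e+00  a ← 71.949069 − (+1.122e-01/-1.046e+00) = 72.056324
iter 3: u=1.113906  f(a)=+2.704e-04  f'(a)=-1.041e+00  a ← 72.056324 − (+2.704e-04/-1.041e+00) = 72.056584
iter 4: u=1.113902  f(a)=+1.579e-09  f'(a)=-1.041e+00  a ← 72.056584 − (+1.579e-09/-1.041e+00) = 72.056584
iter 5: u=1.113902  f(a)=+0.000e+00  f'(a)=-1.041e+00  a ← 72.056584 − (+0.000e+00/-1.041e+00) = 72.056584
converged: |Δa| < 1e-12 after 5 iterations
sag = a·(cosh(S/(2a)) − 1) = 72.056584·(cosh(1.113902) − 1) = 49.520820
T_max/T_min = cosh(S/(2a)) = 1.687249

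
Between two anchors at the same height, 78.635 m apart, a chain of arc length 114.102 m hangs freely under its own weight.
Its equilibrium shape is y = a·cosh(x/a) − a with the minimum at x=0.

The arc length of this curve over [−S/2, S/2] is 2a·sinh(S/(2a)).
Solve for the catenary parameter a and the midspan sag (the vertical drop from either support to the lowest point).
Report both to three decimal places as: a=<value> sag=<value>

seed: a₀ = √(S³/(24(L−S))) = √(78.635³/(24·35.467)) = 23.900445
iter 1: u=1.645053  f(a)=+5.120e+00  f'(a)=-3.853e+00  a ← 23.900445 − (+5.120e+00/-3.853e+00) = 25.229426
iter 2: u=1.558399  f(a)=+4.581e-01  f'(a)=-3.192e+00  a ← 25.229426 − (+4.581e-01/-3.192e+00) = 25.372960
iter 3: u=1.549583  f(a)=+4.463e-03  f'(a)=-3.130e+00  a ← 25.372960 − (+4.463e-03/-3.130e+00) = 25.374386
iter 4: u=1.549496  f(a)=+4.327e-07  f'(a)=-3.129e+00  a ← 25.374386 − (+4.327e-07/-3.129e+00) = 25.374386
iter 5: u=1.549496  f(a)=+1.421e-14  f'(a)=-3.129e+00  a ← 25.374386 − (+1.421e-14/-3.129e+00) = 25.374386
converged: |Δa| < 1e-12 after 5 iterations
sag = a·(cosh(S/(2a)) − 1) = 25.374386·(cosh(1.549496) − 1) = 37.064993
T_max/T_min = cosh(S/(2a)) = 2.460725

a=25.374 sag=37.065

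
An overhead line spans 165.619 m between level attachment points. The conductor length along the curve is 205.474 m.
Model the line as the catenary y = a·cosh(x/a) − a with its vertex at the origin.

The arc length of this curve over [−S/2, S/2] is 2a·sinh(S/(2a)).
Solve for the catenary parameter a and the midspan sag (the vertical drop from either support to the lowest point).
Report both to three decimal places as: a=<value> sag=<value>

seed: a₀ = √(S³/(24(L−S))) = √(165.619³/(24·39.855)) = 68.915706
iter 1: u=1.201606  f(a)=+2.978e+00  f'(a)=-1.332e+00  a ← 68.915706 − (+2.978e+00/-1.332e+00) = 71.150767
iter 2: u=1.163860  f(a)=+1.510e-01  f'(a)=-1.200e+00  a ← 71.150767 − (+1.510e-01/-1.200e+00) = 71.276569
iter 3: u=1.161805  f(a)=+4.342e-04  f'(a)=-1.194e+00  a ← 71.276569 − (+4.342e-04/-1.194e+00) = 71.276933
iter 4: u=1.161799  f(a)=+3.613e-09  f'(a)=-1.194e+00  a ← 71.276933 − (+3.613e-09/-1.194e+00) = 71.276933
iter 5: u=1.161799  f(a)=+0.000e+00  f'(a)=-1.194e+00  a ← 71.276933 − (+0.000e+00/-1.194e+00) = 71.276933
converged: |Δa| < 1e-12 after 5 iterations
sag = a·(cosh(S/(2a)) − 1) = 71.276933·(cosh(1.161799) − 1) = 53.764230
T_max/T_min = cosh(S/(2a)) = 1.754301

a=71.277 sag=53.764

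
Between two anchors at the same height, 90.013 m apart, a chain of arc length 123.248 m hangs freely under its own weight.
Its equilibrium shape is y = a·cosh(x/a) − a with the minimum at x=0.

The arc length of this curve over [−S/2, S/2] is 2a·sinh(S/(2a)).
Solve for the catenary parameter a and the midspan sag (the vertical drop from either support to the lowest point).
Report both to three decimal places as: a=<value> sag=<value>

a=31.788 sag=37.552

seed: a₀ = √(S³/(24(L−S))) = √(90.013³/(24·33.235)) = 30.238093
iter 1: u=1.488404  f(a)=+3.882e+00  f'(a)=-2.725e+00  a ← 30.238093 − (+3.882e+00/-2.725e+00) = 31.662358
iter 2: u=1.421451  f(a)=+2.911e-01  f'(a)=-2.331e+00  a ← 31.662358 − (+2.911e-01/-2.331e+00) = 31.787262
iter 3: u=1.415866  f(a)=+1.931e-03  f'(a)=-2.300e+00  a ← 31.787262 − (+1.931e-03/-2.300e+00) = 31.788101
iter 4: u=1.415829  f(a)=+8.615e-08  f'(a)=-2.300e+00  a ← 31.788101 − (+8.615e-08/-2.300e+00) = 31.788101
iter 5: u=1.415829  f(a)=+0.000e+00  f'(a)=-2.300e+00  a ← 31.788101 − (+0.000e+00/-2.300e+00) = 31.788101
converged: |Δa| < 1e-12 after 5 iterations
sag = a·(cosh(S/(2a)) − 1) = 31.788101·(cosh(1.415829) − 1) = 37.551648
T_max/T_min = cosh(S/(2a)) = 2.181311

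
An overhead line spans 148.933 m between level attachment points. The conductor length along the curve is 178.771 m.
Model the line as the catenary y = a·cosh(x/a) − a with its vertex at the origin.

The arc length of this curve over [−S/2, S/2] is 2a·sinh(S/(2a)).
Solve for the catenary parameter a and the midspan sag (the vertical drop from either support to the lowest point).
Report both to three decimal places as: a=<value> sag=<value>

seed: a₀ = √(S³/(24(L−S))) = √(148.933³/(24·29.838)) = 67.919727
iter 1: u=1.096390  f(a)=+1.846e+00  f'(a)=-9.889e-01  a ← 67.919727 − (+1.846e+00/-9.889e-01) = 69.786045
iter 2: u=1.067069  f(a)=+7.880e-02  f'(a)=-9.061e-01  a ← 69.786045 − (+7.880e-02/-9.061e-01) = 69.873020
iter 3: u=1.065740  f(a)=+1.579e-04  f'(a)=-9.024e-01  a ← 69.873020 − (+1.579e-04/-9.024e-01) = 69.873195
iter 4: u=1.065738  f(a)=+6.364e-10  f'(a)=-9.024e-01  a ← 69.873195 − (+6.364e-10/-9.024e-01) = 69.873195
iter 5: u=1.065738  f(a)=+2.842e-14  f'(a)=-9.024e-01  a ← 69.873195 − (+2.842e-14/-9.024e-01) = 69.873195
converged: |Δa| < 1e-12 after 5 iterations
sag = a·(cosh(S/(2a)) − 1) = 69.873195·(cosh(1.065738) − 1) = 43.581778
T_max/T_min = cosh(S/(2a)) = 1.623727

a=69.873 sag=43.582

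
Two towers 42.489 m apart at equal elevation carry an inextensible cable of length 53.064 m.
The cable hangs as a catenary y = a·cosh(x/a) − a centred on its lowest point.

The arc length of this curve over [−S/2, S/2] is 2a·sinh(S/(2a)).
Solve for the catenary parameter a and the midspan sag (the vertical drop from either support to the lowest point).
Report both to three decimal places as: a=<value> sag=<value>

a=18.000 sag=14.062

seed: a₀ = √(S³/(24(L−S))) = √(42.489³/(24·10.575)) = 17.384770
iter 1: u=1.222018  f(a)=+8.183e-01  f'(a)=-1.408e+00  a ← 17.384770 − (+8.183e-01/-1.408e+00) = 17.965831
iter 2: u=1.182495  f(a)=+4.281e-02  f'(a)=-1.264e+00  a ← 17.965831 − (+4.281e-02/-1.264e+00) = 17.999694
iter 3: u=1.180270  f(a)=+1.315e-04  f'(a)=-1.257e+00  a ← 17.999694 − (+1.315e-04/-1.257e+00) = 17.999799
iter 4: u=1.180263  f(a)=+1.250e-09  f'(a)=-1.257e+00  a ← 17.999799 − (+1.250e-09/-1.257e+00) = 17.999799
iter 5: u=1.180263  f(a)=-7.105e-15  f'(a)=-1.257e+00  a ← 17.999799 − (-7.105e-15/-1.257e+00) = 17.999799
converged: |Δa| < 1e-12 after 5 iterations
sag = a·(cosh(S/(2a)) − 1) = 17.999799·(cosh(1.180263) − 1) = 14.061701
T_max/T_min = cosh(S/(2a)) = 1.781214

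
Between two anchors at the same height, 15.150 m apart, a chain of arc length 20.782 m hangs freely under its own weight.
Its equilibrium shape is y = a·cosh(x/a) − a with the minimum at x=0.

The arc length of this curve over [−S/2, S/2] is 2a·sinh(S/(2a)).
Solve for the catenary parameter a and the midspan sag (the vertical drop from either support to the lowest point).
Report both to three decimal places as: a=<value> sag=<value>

a=5.334 sag=6.346

seed: a₀ = √(S³/(24(L−S))) = √(15.150³/(24·5.632)) = 5.072032
iter 1: u=1.493484  f(a)=+6.625e-01  f'(a)=-2.757e+00  a ← 5.072032 − (+6.625e-01/-2.757e+00) = 5.312311
iter 2: u=1.425933  f(a)=+4.999e-02  f'(a)=-2.356e+00  a ← 5.312311 − (+4.999e-02/-2.356e+00) = 5.333533
iter 3: u=1.420259  f(a)=+3.359e-04  f'(a)=-2.324e+00  a ← 5.333533 − (+3.359e-04/-2.324e+00) = 5.333678
iter 4: u=1.420221  f(a)=+1.539e-08  f'(a)=-2.324e+00  a ← 5.333678 − (+1.539e-08/-2.324e+00) = 5.333678
iter 5: u=1.420221  f(a)=+0.000e+00  f'(a)=-2.324e+00  a ← 5.333678 − (+0.000e+00/-2.324e+00) = 5.333678
converged: |Δa| < 1e-12 after 5 iterations
sag = a·(cosh(S/(2a)) − 1) = 5.333678·(cosh(1.420221) − 1) = 6.346262
T_max/T_min = cosh(S/(2a)) = 2.189847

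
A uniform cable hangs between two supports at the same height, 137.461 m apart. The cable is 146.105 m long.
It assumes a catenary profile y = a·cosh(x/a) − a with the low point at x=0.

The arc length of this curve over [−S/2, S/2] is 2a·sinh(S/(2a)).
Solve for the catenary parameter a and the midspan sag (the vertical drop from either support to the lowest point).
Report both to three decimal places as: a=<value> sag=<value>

a=112.934 sag=21.568

seed: a₀ = √(S³/(24(L−S))) = √(137.461³/(24·8.644)) = 111.893858
iter 1: u=0.614247  f(a)=+1.645e-01  f'(a)=-1.604e-01  a ← 111.893858 − (+1.645e-01/-1.604e-01) = 112.919601
iter 2: u=0.608668  f(a)=+2.290e-03  f'(a)=-1.560e-01  a ← 112.919601 − (+2.290e-03/-1.560e-01) = 112.934283
iter 3: u=0.608588  f(a)=+4.575e-07  f'(a)=-1.559e-01  a ← 112.934283 − (+4.575e-07/-1.559e-01) = 112.934286
iter 4: u=0.608588  f(a)=+2.842e-14  f'(a)=-1.559e-01  a ← 112.934286 − (+2.842e-14/-1.559e-01) = 112.934286
converged: |Δa| < 1e-12 after 4 iterations
sag = a·(cosh(S/(2a)) − 1) = 112.934286·(cosh(0.608588) − 1) = 21.567836
T_max/T_min = cosh(S/(2a)) = 1.190977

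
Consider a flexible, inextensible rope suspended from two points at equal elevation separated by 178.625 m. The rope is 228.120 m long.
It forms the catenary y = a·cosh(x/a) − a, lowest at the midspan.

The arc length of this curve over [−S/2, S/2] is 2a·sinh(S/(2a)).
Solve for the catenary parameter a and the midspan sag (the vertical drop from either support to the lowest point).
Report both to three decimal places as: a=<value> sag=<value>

seed: a₀ = √(S³/(24(L−S))) = √(178.625³/(24·49.495)) = 69.267111
iter 1: u=1.289393  f(a)=+4.281e+00  f'(a)=-1.681e+00  a ← 69.267111 − (+4.281e+00/-1.681e+00) = 71.813454
iter 2: u=1.243674  f(a)=+2.474e-01  f'(a)=-1.492e+00  a ← 71.813454 − (+2.474e-01/-1.492e+00) = 71.979260
iter 3: u=1.240809  f(a)=+9.382e-04  f'(a)=-1.481e+00  a ← 71.979260 − (+9.382e-04/-1.481e+00) = 71.979893
iter 4: u=1.240798  f(a)=+1.361e-08  f'(a)=-1.481e+00  a ← 71.979893 − (+1.361e-08/-1.481e+00) = 71.979893
iter 5: u=1.240798  f(a)=+0.000e+00  f'(a)=-1.481e+00  a ← 71.979893 − (+0.000e+00/-1.481e+00) = 71.979893
converged: |Δa| < 1e-12 after 5 iterations
sag = a·(cosh(S/(2a)) − 1) = 71.979893·(cosh(1.240798) − 1) = 62.893339
T_max/T_min = cosh(S/(2a)) = 1.873763

a=71.980 sag=62.893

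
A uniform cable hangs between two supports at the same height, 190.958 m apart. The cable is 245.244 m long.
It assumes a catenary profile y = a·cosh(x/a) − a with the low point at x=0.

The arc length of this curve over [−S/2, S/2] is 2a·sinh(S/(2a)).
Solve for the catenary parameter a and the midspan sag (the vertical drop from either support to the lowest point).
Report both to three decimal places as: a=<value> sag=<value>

seed: a₀ = √(S³/(24(L−S))) = √(190.958³/(24·54.286)) = 73.106711
iter 1: u=1.306022  f(a)=+4.822e+00  f'(a)=-1.754e+00  a ← 73.106711 − (+4.822e+00/-1.754e+00) = 75.855469
iter 2: u=1.258696  f(a)=+2.853e-01  f'(a)=-1.552e+00  a ← 75.855469 − (+2.853e-01/-1.552e+00) = 76.039266
iter 3: u=1.255654  f(a)=+1.138e-03  f'(a)=-1.540e+00  a ← 76.039266 − (+1.138e-03/-1.540e+00) = 76.040005
iter 4: u=1.255642  f(a)=+1.825e-08  f'(a)=-1.540e+00  a ← 76.040005 − (+1.825e-08/-1.540e+00) = 76.040005
iter 5: u=1.255642  f(a)=+5.684e-14  f'(a)=-1.540e+00  a ← 76.040005 − (+5.684e-14/-1.540e+00) = 76.040005
converged: |Δa| < 1e-12 after 5 iterations
sag = a·(cosh(S/(2a)) − 1) = 76.040005·(cosh(1.255642) − 1) = 68.245259
T_max/T_min = cosh(S/(2a)) = 1.897492

a=76.040 sag=68.245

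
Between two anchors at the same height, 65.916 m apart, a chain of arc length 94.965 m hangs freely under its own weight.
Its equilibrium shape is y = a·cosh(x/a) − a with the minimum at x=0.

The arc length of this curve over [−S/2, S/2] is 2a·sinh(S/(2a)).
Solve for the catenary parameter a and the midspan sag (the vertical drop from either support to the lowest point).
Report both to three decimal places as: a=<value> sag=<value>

seed: a₀ = √(S³/(24(L−S))) = √(65.916³/(24·29.049)) = 20.268194
iter 1: u=1.626095  f(a)=+4.091e+00  f'(a)=-3.700e+00  a ← 20.268194 − (+4.091e+00/-3.700e+00) = 21.374107
iter 2: u=1.541959  f(a)=+3.587e-01  f'(a)=-3.077e+00  a ← 21.374107 − (+3.587e-01/-3.077e+00) = 21.490699
iter 3: u=1.533594  f(a)=+3.343e-03  f'(a)=-3.020e+00  a ← 21.490699 − (+3.343e-03/-3.020e+00) = 21.491806
iter 4: u=1.533515  f(a)=+2.964e-07  f'(a)=-3.019e+00  a ← 21.491806 − (+2.964e-07/-3.019e+00) = 21.491807
iter 5: u=1.533515  f(a)=-1.421e-14  f'(a)=-3.019e+00  a ← 21.491807 − (-1.421e-14/-3.019e+00) = 21.491807
converged: |Δa| < 1e-12 after 5 iterations
sag = a·(cosh(S/(2a)) − 1) = 21.491807·(cosh(1.533515) − 1) = 30.628109
T_max/T_min = cosh(S/(2a)) = 2.425106

a=21.492 sag=30.628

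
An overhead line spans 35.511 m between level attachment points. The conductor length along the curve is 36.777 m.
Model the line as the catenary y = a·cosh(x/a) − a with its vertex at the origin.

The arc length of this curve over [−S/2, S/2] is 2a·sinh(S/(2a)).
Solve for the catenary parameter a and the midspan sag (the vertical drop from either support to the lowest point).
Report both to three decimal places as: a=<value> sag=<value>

seed: a₀ = √(S³/(24(L−S))) = √(35.511³/(24·1.266)) = 38.390333
iter 1: u=0.462499  f(a)=+1.361e-02  f'(a)=-6.738e-02  a ← 38.390333 − (+1.361e-02/-6.738e-02) = 38.592326
iter 2: u=0.460079  f(a)=+1.082e-04  f'(a)=-6.631e-02  a ← 38.592326 − (+1.082e-04/-6.631e-02) = 38.593957
iter 3: u=0.460059  f(a)=+6.953e-09  f'(a)=-6.630e-02  a ← 38.593957 − (+6.953e-09/-6.630e-02) = 38.593957
iter 4: u=0.460059  f(a)=-7.105e-15  f'(a)=-6.630e-02  a ← 38.593957 − (-7.105e-15/-6.630e-02) = 38.593957
converged: |Δa| < 1e-12 after 4 iterations
sag = a·(cosh(S/(2a)) − 1) = 38.593957·(cosh(0.460059) − 1) = 4.156838
T_max/T_min = cosh(S/(2a)) = 1.107707

a=38.594 sag=4.157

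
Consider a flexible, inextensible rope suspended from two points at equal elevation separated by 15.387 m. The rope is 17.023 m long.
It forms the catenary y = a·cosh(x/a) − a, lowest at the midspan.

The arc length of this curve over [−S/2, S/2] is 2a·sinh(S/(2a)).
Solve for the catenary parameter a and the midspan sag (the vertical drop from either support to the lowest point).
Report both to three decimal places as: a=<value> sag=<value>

a=9.782 sag=3.185

seed: a₀ = √(S³/(24(L−S))) = √(15.387³/(24·1.636)) = 9.632381
iter 1: u=0.798712  f(a)=+5.298e-02  f'(a)=-3.619e-01  a ← 9.632381 − (+5.298e-02/-3.619e-01) = 9.778802
iter 2: u=0.786753  f(a)=+1.232e-03  f'(a)=-3.452e-01  a ← 9.778802 − (+1.232e-03/-3.452e-01) = 9.782371
iter 3: u=0.786466  f(a)=+7.018e-07  f'(a)=-3.448e-01  a ← 9.782371 − (+7.018e-07/-3.448e-01) = 9.782373
iter 4: u=0.786466  f(a)=+2.274e-13  f'(a)=-3.448e-01  a ← 9.782373 − (+2.274e-13/-3.448e-01) = 9.782373
converged: |Δa| < 1e-12 after 4 iterations
sag = a·(cosh(S/(2a)) − 1) = 9.782373·(cosh(0.786466) − 1) = 3.184525
T_max/T_min = cosh(S/(2a)) = 1.325537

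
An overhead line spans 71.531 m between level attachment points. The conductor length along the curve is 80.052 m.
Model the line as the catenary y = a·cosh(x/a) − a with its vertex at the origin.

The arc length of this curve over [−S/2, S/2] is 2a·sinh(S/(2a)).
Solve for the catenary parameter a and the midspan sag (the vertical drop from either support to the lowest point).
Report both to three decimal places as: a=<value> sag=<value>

seed: a₀ = √(S³/(24(L−S))) = √(71.531³/(24·8.521)) = 42.304887
iter 1: u=0.845422  f(a)=+3.097e-01  f'(a)=-4.324e-01  a ← 42.304887 − (+3.097e-01/-4.324e-01) = 43.021276
iter 2: u=0.831344  f(a)=+8.043e-03  f'(a)=-4.102e-01  a ← 43.021276 − (+8.043e-03/-4.102e-01) = 43.040885
iter 3: u=0.830966  f(a)=+5.744e-06  f'(a)=-4.096e-01  a ← 43.040885 − (+5.744e-06/-4.096e-01) = 43.040899
iter 4: u=0.830965  f(a)=+2.927e-12  f'(a)=-4.096e-01  a ← 43.040899 − (+2.927e-12/-4.096e-01) = 43.040899
converged: |Δa| < 1e-12 after 4 iterations
sag = a·(cosh(S/(2a)) − 1) = 43.040899·(cosh(0.830965) − 1) = 15.734944
T_max/T_min = cosh(S/(2a)) = 1.365581

a=43.041 sag=15.735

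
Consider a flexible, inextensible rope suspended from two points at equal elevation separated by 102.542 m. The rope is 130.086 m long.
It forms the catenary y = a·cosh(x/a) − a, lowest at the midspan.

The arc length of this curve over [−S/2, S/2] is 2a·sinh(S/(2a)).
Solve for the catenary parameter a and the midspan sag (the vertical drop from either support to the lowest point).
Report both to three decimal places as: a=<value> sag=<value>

seed: a₀ = √(S³/(24(L−S))) = √(102.542³/(24·27.544)) = 40.386252
iter 1: u=1.269516  f(a)=+2.307e+00  f'(a)=-1.597e+00  a ← 40.386252 − (+2.307e+00/-1.597e+00) = 41.830736
iter 2: u=1.225678  f(a)=+1.295e-01  f'(a)=-1.422e+00  a ← 41.830736 − (+1.295e-01/-1.422e+00) = 41.921819
iter 3: u=1.223015  f(a)=+4.622e-04  f'(a)=-1.412e+00  a ← 41.921819 − (+4.622e-04/-1.412e+00) = 41.922146
iter 4: u=1.223005  f(a)=+5.933e-09  f'(a)=-1.412e+00  a ← 41.922146 − (+5.933e-09/-1.412e+00) = 41.922146
iter 5: u=1.223005  f(a)=+2.842e-14  f'(a)=-1.412e+00  a ← 41.922146 − (+2.842e-14/-1.412e+00) = 41.922146
converged: |Δa| < 1e-12 after 5 iterations
sag = a·(cosh(S/(2a)) − 1) = 41.922146·(cosh(1.223005) − 1) = 35.460398
T_max/T_min = cosh(S/(2a)) = 1.845863

a=41.922 sag=35.460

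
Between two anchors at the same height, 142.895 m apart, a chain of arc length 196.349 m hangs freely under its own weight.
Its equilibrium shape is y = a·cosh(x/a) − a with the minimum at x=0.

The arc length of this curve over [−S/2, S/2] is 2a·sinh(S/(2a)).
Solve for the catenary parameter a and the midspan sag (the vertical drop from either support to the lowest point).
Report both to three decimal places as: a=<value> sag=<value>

a=50.165 sag=60.084

seed: a₀ = √(S³/(24(L−S))) = √(142.895³/(24·53.454)) = 47.690275
iter 1: u=1.498157  f(a)=+6.330e+00  f'(a)=-2.787e+00  a ← 47.690275 − (+6.330e+00/-2.787e+00) = 49.961453
iter 2: u=1.430052  f(a)=+4.802e-01  f'(a)=-2.379e+00  a ← 49.961453 − (+4.802e-01/-2.379e+00) = 50.163351
iter 3: u=1.424297  f(a)=+3.266e-03  f'(a)=-2.346e+00  a ← 50.163351 − (+3.266e-03/-2.346e+00) = 50.164743
iter 4: u=1.424257  f(a)=+1.534e-07  f'(a)=-2.346e+00  a ← 50.164743 − (+1.534e-07/-2.346e+00) = 50.164744
iter 5: u=1.424257  f(a)=+5.684e-14  f'(a)=-2.346e+00  a ← 50.164744 − (+5.684e-14/-2.346e+00) = 50.164744
converged: |Δa| < 1e-12 after 5 iterations
sag = a·(cosh(S/(2a)) − 1) = 50.164744·(cosh(1.424257) − 1) = 60.083766
T_max/T_min = cosh(S/(2a)) = 2.197729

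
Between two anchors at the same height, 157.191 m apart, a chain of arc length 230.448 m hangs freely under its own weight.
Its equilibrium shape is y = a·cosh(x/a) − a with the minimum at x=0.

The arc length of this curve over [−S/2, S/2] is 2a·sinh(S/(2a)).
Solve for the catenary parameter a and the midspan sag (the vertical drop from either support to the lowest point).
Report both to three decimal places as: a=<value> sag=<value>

a=49.988 sag=75.612

seed: a₀ = √(S³/(24(L−S))) = √(157.191³/(24·73.257)) = 47.001458
iter 1: u=1.672193  f(a)=+1.095e+01  f'(a)=-4.081e+00  a ← 47.001458 − (+1.095e+01/-4.081e+00) = 49.685207
iter 2: u=1.581869  f(a)=+1.008e+00  f'(a)=-3.361e+00  a ← 49.685207 − (+1.008e+00/-3.361e+00) = 49.985113
iter 3: u=1.572378  f(a)=+1.045e-02  f'(a)=-3.292e+00  a ← 49.985113 − (+1.045e-02/-3.292e+00) = 49.988288
iter 4: u=1.572278  f(a)=+1.149e-06  f'(a)=-3.291e+00  a ← 49.988288 − (+1.149e-06/-3.291e+00) = 49.988288
iter 5: u=1.572278  f(a)=-2.842e-14  f'(a)=-3.291e+00  a ← 49.988288 − (-2.842e-14/-3.291e+00) = 49.988288
converged: |Δa| < 1e-12 after 5 iterations
sag = a·(cosh(S/(2a)) − 1) = 49.988288·(cosh(1.572278) − 1) = 75.611867
T_max/T_min = cosh(S/(2a)) = 2.512592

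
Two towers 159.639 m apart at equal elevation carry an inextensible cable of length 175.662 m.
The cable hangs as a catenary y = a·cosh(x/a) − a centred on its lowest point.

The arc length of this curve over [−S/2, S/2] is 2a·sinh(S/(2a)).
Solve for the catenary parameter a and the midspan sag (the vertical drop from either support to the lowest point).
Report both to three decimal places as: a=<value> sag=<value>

a=104.370 sag=32.039

seed: a₀ = √(S³/(24(L−S))) = √(159.639³/(24·16.023)) = 102.856315
iter 1: u=0.776029  f(a)=+4.894e-01  f'(a)=-3.307e-01  a ← 102.856315 − (+4.894e-01/-3.307e-01) = 104.336202
iter 2: u=0.765022  f(a)=+1.076e-02  f'(a)=-3.163e-01  a ← 104.336202 − (+1.076e-02/-3.163e-01) = 104.370228
iter 3: u=0.764773  f(a)=+5.465e-06  f'(a)=-3.160e-01  a ← 104.370228 − (+5.465e-06/-3.160e-01) = 104.370245
iter 4: u=0.764773  f(a)=+1.450e-12  f'(a)=-3.160e-01  a ← 104.370245 − (+1.450e-12/-3.160e-01) = 104.370245
converged: |Δa| < 1e-12 after 4 iterations
sag = a·(cosh(S/(2a)) − 1) = 104.370245·(cosh(0.764773) − 1) = 32.038818
T_max/T_min = cosh(S/(2a)) = 1.306973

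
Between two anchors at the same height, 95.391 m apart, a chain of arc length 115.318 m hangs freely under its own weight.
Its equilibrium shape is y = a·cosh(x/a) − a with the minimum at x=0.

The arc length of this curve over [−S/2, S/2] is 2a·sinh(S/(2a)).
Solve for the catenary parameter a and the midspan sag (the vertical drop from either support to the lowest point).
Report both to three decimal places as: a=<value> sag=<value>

seed: a₀ = √(S³/(24(L−S))) = √(95.391³/(24·19.927)) = 42.602445
iter 1: u=1.119548  f(a)=+1.287e+00  f'(a)=-1.058e+00  a ← 42.602445 − (+1.287e+00/-1.058e+00) = 43.818515
iter 2: u=1.088478  f(a)=+5.715e-02  f'(a)=-9.660e-01  a ← 43.818515 − (+5.715e-02/-9.660e-01) = 43.877677
iter 3: u=1.087011  f(a)=+1.243e-04  f'(a)=-9.618e-01  a ← 43.877677 − (+1.243e-04/-9.618e-01) = 43.877807
iter 4: u=1.087007  f(a)=+5.915e-10  f'(a)=-9.618e-01  a ← 43.877807 − (+5.915e-10/-9.618e-01) = 43.877807
iter 5: u=1.087007  f(a)=-1.421e-14  f'(a)=-9.618e-01  a ← 43.877807 − (-1.421e-14/-9.618e-01) = 43.877807
converged: |Δa| < 1e-12 after 5 iterations
sag = a·(cosh(S/(2a)) − 1) = 43.877807·(cosh(1.087007) − 1) = 28.577850
T_max/T_min = cosh(S/(2a)) = 1.651305

a=43.878 sag=28.578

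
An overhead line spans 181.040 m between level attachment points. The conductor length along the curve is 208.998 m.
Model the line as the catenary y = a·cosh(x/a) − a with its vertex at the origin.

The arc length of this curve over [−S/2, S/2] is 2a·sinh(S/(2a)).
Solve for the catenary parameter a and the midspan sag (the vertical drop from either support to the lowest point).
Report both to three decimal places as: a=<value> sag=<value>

a=96.143 sag=45.855

seed: a₀ = √(S³/(24(L−S))) = √(181.040³/(24·27.958)) = 94.037947
iter 1: u=0.962590  f(a)=+1.324e+00  f'(a)=-6.516e-01  a ← 94.037947 − (+1.324e+00/-6.516e-01) = 96.070315
iter 2: u=0.942227  f(a)=+4.415e-02  f'(a)=-6.088e-01  a ← 96.070315 − (+4.415e-02/-6.088e-01) = 96.142832
iter 3: u=0.941516  f(a)=+5.281e-05  f'(a)=-6.073e-01  a ← 96.142832 − (+5.281e-05/-6.073e-01) = 96.142918
iter 4: u=0.941515  f(a)=+7.577e-11  f'(a)=-6.073e-01  a ← 96.142918 − (+7.577e-11/-6.073e-01) = 96.142918
iter 5: u=0.941515  f(a)=+0.000e+00  f'(a)=-6.073e-01  a ← 96.142918 − (+0.000e+00/-6.073e-01) = 96.142918
converged: |Δa| < 1e-12 after 5 iterations
sag = a·(cosh(S/(2a)) − 1) = 96.142918·(cosh(0.941515) − 1) = 45.855327
T_max/T_min = cosh(S/(2a)) = 1.476950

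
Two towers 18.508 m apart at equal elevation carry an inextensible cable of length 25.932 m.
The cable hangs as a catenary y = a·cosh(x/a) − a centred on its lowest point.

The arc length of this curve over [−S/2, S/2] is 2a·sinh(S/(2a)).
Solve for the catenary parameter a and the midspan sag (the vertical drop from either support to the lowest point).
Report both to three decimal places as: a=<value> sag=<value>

seed: a₀ = √(S³/(24(L−S))) = √(18.508³/(24·7.424)) = 5.965057
iter 1: u=1.551368  f(a)=+9.463e-01  f'(a)=-3.142e+00  a ← 5.965057 − (+9.463e-01/-3.142e+00) = 6.266234
iter 2: u=1.476804  f(a)=+7.639e-02  f'(a)=-2.654e+00  a ← 6.266234 − (+7.639e-02/-2.654e+00) = 6.295024
iter 3: u=1.470050  f(a)=+5.944e-04  f'(a)=-2.612e+00  a ← 6.295024 − (+5.944e-04/-2.612e+00) = 6.295252
iter 4: u=1.469997  f(a)=+3.661e-08  f'(a)=-2.612e+00  a ← 6.295252 − (+3.661e-08/-2.612e+00) = 6.295252
iter 5: u=1.469997  f(a)=-7.105e-15  f'(a)=-2.612e+00  a ← 6.295252 − (-7.105e-15/-2.612e+00) = 6.295252
converged: |Δa| < 1e-12 after 5 iterations
sag = a·(cosh(S/(2a)) − 1) = 6.295252·(cosh(1.469997) − 1) = 8.118192
T_max/T_min = cosh(S/(2a)) = 2.289574

a=6.295 sag=8.118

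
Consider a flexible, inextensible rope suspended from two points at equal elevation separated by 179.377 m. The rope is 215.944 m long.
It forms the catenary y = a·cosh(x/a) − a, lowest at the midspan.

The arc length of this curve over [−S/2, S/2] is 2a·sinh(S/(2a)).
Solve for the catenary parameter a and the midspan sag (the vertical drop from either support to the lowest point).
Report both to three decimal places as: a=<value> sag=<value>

seed: a₀ = √(S³/(24(L−S))) = √(179.377³/(24·36.567)) = 81.096077
iter 1: u=1.105954  f(a)=+2.303e+00  f'(a)=-1.017e+00  a ← 81.096077 − (+2.303e+00/-1.017e+00) = 83.360032
iter 2: u=1.075917  f(a)=+9.994e-02  f'(a)=-9.305e-01  a ← 83.360032 − (+9.994e-02/-9.305e-01) = 83.467439
iter 3: u=1.074533  f(a)=+2.072e-04  f'(a)=-9.266e-01  a ← 83.467439 − (+2.072e-04/-9.266e-01) = 83.467663
iter 4: u=1.074530  f(a)=+8.947e-10  f'(a)=-9.266e-01  a ← 83.467663 − (+8.947e-10/-9.266e-01) = 83.467663
iter 5: u=1.074530  f(a)=+5.684e-14  f'(a)=-9.266e-01  a ← 83.467663 − (+5.684e-14/-9.266e-01) = 83.467663
converged: |Δa| < 1e-12 after 5 iterations
sag = a·(cosh(S/(2a)) − 1) = 83.467663·(cosh(1.074530) − 1) = 53.005058
T_max/T_min = cosh(S/(2a)) = 1.635037

a=83.468 sag=53.005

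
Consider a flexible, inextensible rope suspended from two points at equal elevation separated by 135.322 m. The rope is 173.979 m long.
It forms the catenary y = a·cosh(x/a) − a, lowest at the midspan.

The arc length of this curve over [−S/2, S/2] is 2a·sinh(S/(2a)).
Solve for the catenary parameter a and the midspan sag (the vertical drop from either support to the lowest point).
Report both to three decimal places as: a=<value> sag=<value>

seed: a₀ = √(S³/(24(L−S))) = √(135.322³/(24·38.657)) = 51.681239
iter 1: u=1.309198  f(a)=+3.451e+00  f'(a)=-1.769e+00  a ← 51.681239 − (+3.451e+00/-1.769e+00) = 53.632719
iter 2: u=1.261562  f(a)=+2.051e-01  f'(a)=-1.564e+00  a ← 53.632719 − (+2.051e-01/-1.564e+00) = 53.763863
iter 3: u=1.258485  f(a)=+8.258e-04  f'(a)=-1.551e+00  a ← 53.763863 − (+8.258e-04/-1.551e+00) = 53.764396
iter 4: u=1.258472  f(a)=+1.350e-08  f'(a)=-1.551e+00  a ← 53.764396 − (+1.350e-08/-1.551e+00) = 53.764396
iter 5: u=1.258472  f(a)=-2.842e-14  f'(a)=-1.551e+00  a ← 53.764396 − (-2.842e-14/-1.551e+00) = 53.764396
converged: |Δa| < 1e-12 after 5 iterations
sag = a·(cosh(S/(2a)) − 1) = 53.764396·(cosh(1.258472) − 1) = 48.498908
T_max/T_min = cosh(S/(2a)) = 1.902064

a=53.764 sag=48.499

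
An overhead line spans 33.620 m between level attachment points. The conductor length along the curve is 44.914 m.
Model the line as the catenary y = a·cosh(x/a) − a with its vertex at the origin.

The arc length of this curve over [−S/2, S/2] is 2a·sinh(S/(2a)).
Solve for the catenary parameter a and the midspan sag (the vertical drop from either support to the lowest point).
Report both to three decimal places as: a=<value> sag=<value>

a=12.396 sag=13.255

seed: a₀ = √(S³/(24(L−S))) = √(33.620³/(24·11.294)) = 11.840418
iter 1: u=1.419713  f(a)=+1.194e+00  f'(a)=-2.321e+00  a ← 11.840418 − (+1.194e+00/-2.321e+00) = 12.355027
iter 2: u=1.360580  f(a)=+8.228e-02  f'(a)=-2.011e+00  a ← 12.355027 − (+8.228e-02/-2.011e+00) = 12.395937
iter 3: u=1.356090  f(a)=+4.543e-04  f'(a)=-1.989e+00  a ← 12.395937 − (+4.543e-04/-1.989e+00) = 12.396165
iter 4: u=1.356065  f(a)=+1.402e-08  f'(a)=-1.989e+00  a ← 12.396165 − (+1.402e-08/-1.989e+00) = 12.396165
iter 5: u=1.356065  f(a)=+0.000e+00  f'(a)=-1.989e+00  a ← 12.396165 − (+0.000e+00/-1.989e+00) = 12.396165
converged: |Δa| < 1e-12 after 5 iterations
sag = a·(cosh(S/(2a)) − 1) = 12.396165·(cosh(1.356065) − 1) = 13.254990
T_max/T_min = cosh(S/(2a)) = 2.069282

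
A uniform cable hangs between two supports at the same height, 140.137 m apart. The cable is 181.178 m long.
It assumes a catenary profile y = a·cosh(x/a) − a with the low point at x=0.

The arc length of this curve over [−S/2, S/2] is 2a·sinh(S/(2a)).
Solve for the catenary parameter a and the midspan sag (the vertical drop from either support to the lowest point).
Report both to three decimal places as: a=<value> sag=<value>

a=55.040 sag=50.959

seed: a₀ = √(S³/(24(L−S))) = √(140.137³/(24·41.041)) = 52.858476
iter 1: u=1.325587  f(a)=+3.760e+00  f'(a)=-1.843e+00  a ← 52.858476 − (+3.760e+00/-1.843e+00) = 54.898390
iter 2: u=1.276331  f(a)=+2.286e-01  f'(a)=-1.625e+00  a ← 54.898390 − (+2.286e-01/-1.625e+00) = 55.039054
iter 3: u=1.273069  f(a)=+9.664e-04  f'(a)=-1.612e+00  a ← 55.039054 − (+9.664e-04/-1.612e+00) = 55.039654
iter 4: u=1.273055  f(a)=+1.742e-08  f'(a)=-1.612e+00  a ← 55.039654 − (+1.742e-08/-1.612e+00) = 55.039654
iter 5: u=1.273055  f(a)=-2.842e-14  f'(a)=-1.612e+00  a ← 55.039654 − (-2.842e-14/-1.612e+00) = 55.039654
converged: |Δa| < 1e-12 after 5 iterations
sag = a·(cosh(S/(2a)) − 1) = 55.039654·(cosh(1.273055) − 1) = 50.959075
T_max/T_min = cosh(S/(2a)) = 1.925861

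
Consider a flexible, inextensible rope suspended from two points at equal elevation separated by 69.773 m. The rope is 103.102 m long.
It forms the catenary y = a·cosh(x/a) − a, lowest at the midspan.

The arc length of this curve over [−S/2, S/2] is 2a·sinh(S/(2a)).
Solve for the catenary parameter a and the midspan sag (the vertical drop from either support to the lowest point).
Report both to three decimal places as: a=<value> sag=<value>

a=21.946 sag=34.082

seed: a₀ = √(S³/(24(L−S))) = √(69.773³/(24·33.329)) = 20.606979
iter 1: u=1.692946  f(a)=+5.115e+00  f'(a)=-4.262e+00  a ← 20.606979 − (+5.115e+00/-4.262e+00) = 21.807234
iter 2: u=1.599767  f(a)=+4.810e-01  f'(a)=-3.495e+00  a ← 21.807234 − (+4.810e-01/-3.495e+00) = 21.944853
iter 3: u=1.589735  f(a)=+5.227e-03  f'(a)=-3.419e+00  a ← 21.944853 − (+5.227e-03/-3.419e+00) = 21.946382
iter 4: u=1.589624  f(a)=+6.320e-07  f'(a)=-3.419e+00  a ← 21.946382 − (+6.320e-07/-3.419e+00) = 21.946382
iter 5: u=1.589624  f(a)=+0.000e+00  f'(a)=-3.419e+00  a ← 21.946382 − (+0.000e+00/-3.419e+00) = 21.946382
converged: |Δa| < 1e-12 after 5 iterations
sag = a·(cosh(S/(2a)) − 1) = 21.946382·(cosh(1.589624) − 1) = 34.081730
T_max/T_min = cosh(S/(2a)) = 2.552954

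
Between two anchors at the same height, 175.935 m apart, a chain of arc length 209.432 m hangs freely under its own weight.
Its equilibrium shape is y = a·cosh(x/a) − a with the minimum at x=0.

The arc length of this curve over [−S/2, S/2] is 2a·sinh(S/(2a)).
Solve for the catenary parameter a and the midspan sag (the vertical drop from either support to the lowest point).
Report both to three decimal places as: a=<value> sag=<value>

a=84.558 sag=50.036

seed: a₀ = √(S³/(24(L−S))) = √(175.935³/(24·33.497)) = 82.303782
iter 1: u=1.068815  f(a)=+1.966e+00  f'(a)=-9.108e-01  a ← 82.303782 − (+1.966e+00/-9.108e-01) = 84.462394
iter 2: u=1.041499  f(a)=+8.001e-02  f'(a)=-8.381e-01  a ← 84.462394 − (+8.001e-02/-8.381e-01) = 84.557859
iter 3: u=1.040323  f(a)=+1.449e-04  f'(a)=-8.350e-01  a ← 84.557859 − (+1.449e-04/-8.350e-01) = 84.558032
iter 4: u=1.040321  f(a)=+4.774e-10  f'(a)=-8.350e-01  a ← 84.558032 − (+4.774e-10/-8.350e-01) = 84.558032
iter 5: u=1.040321  f(a)=+2.842e-14  f'(a)=-8.350e-01  a ← 84.558032 − (+2.842e-14/-8.350e-01) = 84.558032
converged: |Δa| < 1e-12 after 5 iterations
sag = a·(cosh(S/(2a)) − 1) = 84.558032·(cosh(1.040321) − 1) = 50.035807
T_max/T_min = cosh(S/(2a)) = 1.591733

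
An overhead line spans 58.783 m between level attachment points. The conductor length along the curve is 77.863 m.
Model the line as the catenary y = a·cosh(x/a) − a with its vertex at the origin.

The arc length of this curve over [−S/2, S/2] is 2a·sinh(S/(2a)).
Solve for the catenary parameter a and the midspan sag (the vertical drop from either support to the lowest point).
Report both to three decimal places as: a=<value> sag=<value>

seed: a₀ = √(S³/(24(L−S))) = √(58.783³/(24·19.080)) = 21.061186
iter 1: u=1.395529  f(a)=+1.946e+00  f'(a)=-2.190e+00  a ← 21.061186 − (+1.946e+00/-2.190e+00) = 21.949900
iter 2: u=1.339027  f(a)=+1.300e-01  f'(a)=-1.907e+00  a ← 21.949900 − (+1.300e-01/-1.907e+00) = 22.018076
iter 3: u=1.334880  f(a)=+6.714e-04  f'(a)=-1.887e+00  a ← 22.018076 − (+6.714e-04/-1.887e+00) = 22.018432
iter 4: u=1.334859  f(a)=+1.812e-08  f'(a)=-1.887e+00  a ← 22.018432 − (+1.812e-08/-1.887e+00) = 22.018432
iter 5: u=1.334859  f(a)=+1.421e-14  f'(a)=-1.887e+00  a ← 22.018432 − (+1.421e-14/-1.887e+00) = 22.018432
converged: |Δa| < 1e-12 after 5 iterations
sag = a·(cosh(S/(2a)) − 1) = 22.018432·(cosh(1.334859) − 1) = 22.708216
T_max/T_min = cosh(S/(2a)) = 2.031328

a=22.018 sag=22.708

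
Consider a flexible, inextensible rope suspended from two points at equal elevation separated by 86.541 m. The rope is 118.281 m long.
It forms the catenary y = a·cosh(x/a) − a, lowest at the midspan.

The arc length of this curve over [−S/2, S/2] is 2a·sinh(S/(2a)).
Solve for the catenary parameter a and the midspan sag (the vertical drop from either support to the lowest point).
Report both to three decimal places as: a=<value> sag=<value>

seed: a₀ = √(S³/(24(L−S))) = √(86.541³/(24·31.740)) = 29.169151
iter 1: u=1.483434  f(a)=+3.681e+00  f'(a)=-2.694e+00  a ← 29.169151 − (+3.681e+00/-2.694e+00) = 30.535323
iter 2: u=1.417064  f(a)=+2.744e-01  f'(a)=-2.306e+00  a ← 30.535323 − (+2.744e-01/-2.306e+00) = 30.654302
iter 3: u=1.411564  f(a)=+1.796e-03  f'(a)=-2.276e+00  a ← 30.654302 − (+1.796e-03/-2.276e+00) = 30.655091
iter 4: u=1.411527  f(a)=+7.811e-08  f'(a)=-2.276e+00  a ← 30.655091 − (+7.811e-08/-2.276e+00) = 30.655091
iter 5: u=1.411527  f(a)=+2.842e-14  f'(a)=-2.276e+00  a ← 30.655091 − (+2.842e-14/-2.276e+00) = 30.655091
converged: |Δa| < 1e-12 after 5 iterations
sag = a·(cosh(S/(2a)) − 1) = 30.655091·(cosh(1.411527) − 1) = 35.958221
T_max/T_min = cosh(S/(2a)) = 2.172993

a=30.655 sag=35.958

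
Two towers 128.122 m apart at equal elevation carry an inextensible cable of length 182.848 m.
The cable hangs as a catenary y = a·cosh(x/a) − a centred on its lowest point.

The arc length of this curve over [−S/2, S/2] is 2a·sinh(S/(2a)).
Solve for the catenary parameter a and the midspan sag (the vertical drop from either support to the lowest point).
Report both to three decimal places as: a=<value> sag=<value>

a=42.363 sag=58.399

seed: a₀ = √(S³/(24(L−S))) = √(128.122³/(24·54.726)) = 40.015946
iter 1: u=1.600887  f(a)=+7.456e+00  f'(a)=-3.503e+00  a ← 40.015946 − (+7.456e+00/-3.503e+00) = 42.144163
iter 2: u=1.520044  f(a)=+6.361e-01  f'(a)=-2.929e+00  a ← 42.144163 − (+6.361e-01/-2.929e+00) = 42.361351
iter 3: u=1.512251  f(a)=+5.585e-03  f'(a)=-2.878e+00  a ← 42.361351 − (+5.585e-03/-2.878e+00) = 42.363292
iter 4: u=1.512182  f(a)=+4.388e-07  f'(a)=-2.877e+00  a ← 42.363292 − (+4.388e-07/-2.877e+00) = 42.363292
iter 5: u=1.512182  f(a)=+0.000e+00  f'(a)=-2.877e+00  a ← 42.363292 − (+0.000e+00/-2.877e+00) = 42.363292
converged: |Δa| < 1e-12 after 5 iterations
sag = a·(cosh(S/(2a)) − 1) = 42.363292·(cosh(1.512182) − 1) = 58.398786
T_max/T_min = cosh(S/(2a)) = 2.378523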